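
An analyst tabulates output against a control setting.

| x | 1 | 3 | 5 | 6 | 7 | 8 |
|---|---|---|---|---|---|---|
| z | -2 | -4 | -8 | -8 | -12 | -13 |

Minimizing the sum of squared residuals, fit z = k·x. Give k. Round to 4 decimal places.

k = -1.5761

Compute the Gram sums: Σx·x = 184.
Moment sums: Σx·z = -290.
k = (-290)/184 = -1.57609.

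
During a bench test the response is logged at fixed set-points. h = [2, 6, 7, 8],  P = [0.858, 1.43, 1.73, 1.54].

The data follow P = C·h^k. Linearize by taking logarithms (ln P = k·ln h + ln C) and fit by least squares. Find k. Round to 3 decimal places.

k = 0.474

Taking logs, ln P = k·ln h + ln C, so regress ln P on ln h.
AᵀA = [[11.8015, 6.5103]; [6.5103, 4]], rhs = [2.4992, 1.1844]ᵀ  (here Σln h = 6.5103, Σ(ln h)² = 11.8015, Σln P = 1.1844, Σln h·ln P = 2.4992).
Slope k = (n·Σln h·ln P − Σln h·Σln P)/(n·Σ(ln h)² − (Σln h)²) = (4·2.4992 − 6.5103·1.1844)/4.8225 = 0.47398; ln C = (Σln P − k·Σln h)/n = -0.47532.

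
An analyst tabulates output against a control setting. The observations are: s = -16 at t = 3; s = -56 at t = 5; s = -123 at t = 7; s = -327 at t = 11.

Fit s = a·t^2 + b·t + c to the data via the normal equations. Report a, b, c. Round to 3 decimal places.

a = -3.063, b = 3.950, c = 0.013

Sums needed: Σt^2·t^2 = 17748, Σt^2·t = 1826, Σt^2 = 204, Σt·t = 204, Σt = 26, Σ1 = 4.
Moment sums: Σt^2·s = -47138, Σt·s = -4786, Σs = -522.
Row-reducing yields a = -49/16, b = 79/20, c = 1/80.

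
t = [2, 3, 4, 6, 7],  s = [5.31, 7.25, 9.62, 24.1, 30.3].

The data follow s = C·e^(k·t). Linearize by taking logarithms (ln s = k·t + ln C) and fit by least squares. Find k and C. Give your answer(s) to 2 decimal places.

Let Y = ln s. Fitting Y = k·t + ln C by least squares:
Σt = 22.0000, Σ(t)² = 114.0000, Σln s = 12.5078, Σt·ln s = 61.3089.
Normal system: [[114.0000, 22.0000]; [22.0000, 5]]·[k, ln C]ᵀ = [61.3089, 12.5078]ᵀ.
Slope k = (n·Σt·ln s − Σt·Σln s)/(n·Σ(t)² − (Σt)²) = (5·61.3089 − 22.0000·12.5078)/86.0000 = 0.36480; ln C = (Σln s − k·Σt)/n = 0.89644, so C = exp(0.89644) = 2.45086.

k = 0.36, C = 2.45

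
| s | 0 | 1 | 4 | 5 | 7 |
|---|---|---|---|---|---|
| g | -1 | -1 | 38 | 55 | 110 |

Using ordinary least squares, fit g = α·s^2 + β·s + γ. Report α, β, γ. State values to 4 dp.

Compute the Gram sums: Σs^2·s^2 = 3283, Σs^2·s = 533, Σs^2 = 91, Σs·s = 91, Σs = 17, Σ1 = 5.
Moment sums: Σs^2·g = 7372, Σs·g = 1196, Σg = 201.
Normal equations: [[3283, 533, 91]; [533, 91, 17]; [91, 17, 5]]·[α, β, γ]ᵀ = [7372, 1196, 201]ᵀ.
Inverting the 3×3 Gram matrix, [α, β, γ]ᵀ = [3617/1672, 1455/1672, -1781/836]ᵀ.

α = 2.1633, β = 0.8702, γ = -2.1304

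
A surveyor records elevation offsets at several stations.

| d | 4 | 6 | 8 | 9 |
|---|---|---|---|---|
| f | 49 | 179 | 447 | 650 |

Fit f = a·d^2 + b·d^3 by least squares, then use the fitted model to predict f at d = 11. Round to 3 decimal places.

f̂ = 1214.108

The normal system XᵀX·[a, b]ᵀ = Xᵀf is [[12209, 100617]; [100617, 844337]]·[a, b]ᵀ = [88486, 744514]ᵀ.
det = 12209·844337 − 100617² = 184729744.
a = (88486·844337 − 100617·744514)/184729744 = -49690339/46182436; b = (12209·744514 − 100617·88486)/184729744 = 46643891/46182436.
At d = 11: f̂ = (-49690339/46182436)·(121) + (46643891/46182436)·(1331) = 28035243951/23091218.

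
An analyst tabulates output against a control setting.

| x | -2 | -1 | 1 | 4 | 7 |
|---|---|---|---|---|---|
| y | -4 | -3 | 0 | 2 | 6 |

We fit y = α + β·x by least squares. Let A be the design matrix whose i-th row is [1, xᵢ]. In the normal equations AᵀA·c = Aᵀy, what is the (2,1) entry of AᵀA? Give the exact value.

9

Row 2 ↔ basis x, column 1 ↔ basis 1, so (AᵀA)_{2,1} = Σᵢ x = (-2)·(1) + (-1)·(1) + (1)·(1) + (4)·(1) + (7)·(1) = 9.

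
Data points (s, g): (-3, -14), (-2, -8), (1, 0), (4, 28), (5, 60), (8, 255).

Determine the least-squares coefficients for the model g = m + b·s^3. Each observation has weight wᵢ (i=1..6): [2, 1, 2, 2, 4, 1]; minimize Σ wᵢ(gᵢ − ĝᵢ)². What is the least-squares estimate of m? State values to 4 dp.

The normal equations are: 12·m + 1080·b = 515;  1080·m + 334360·b = 164964.
(Σwᵢ·1 = 12, Σwᵢ·s^3 = 1080, Σwᵢ·s^3·s^3 = 334360, Σwᵢ·g = 515, Σwᵢ·s^3·g = 164964.)
Δ = 12·334360 − 1080² = 2845920.
m = (515·334360 − 1080·164964)/2845920 = -149143/71148; b = (12·164964 − 1080·515)/2845920 = 59307/118580.

m = -2.0962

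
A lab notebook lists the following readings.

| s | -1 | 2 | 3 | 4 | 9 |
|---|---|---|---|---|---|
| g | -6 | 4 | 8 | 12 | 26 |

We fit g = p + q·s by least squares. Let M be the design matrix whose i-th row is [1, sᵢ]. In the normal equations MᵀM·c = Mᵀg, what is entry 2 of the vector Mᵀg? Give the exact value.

320

Entry 2 ↔ basis s, so (Mᵀg)_{2} = Σᵢ (s)·gᵢ = (-1)·(-6) + (2)·(4) + (3)·(8) + (4)·(12) + (9)·(26) = 320.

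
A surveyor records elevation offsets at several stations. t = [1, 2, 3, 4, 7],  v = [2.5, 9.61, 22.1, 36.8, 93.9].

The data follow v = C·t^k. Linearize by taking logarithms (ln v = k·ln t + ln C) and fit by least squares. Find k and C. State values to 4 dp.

k = 1.8773, C = 2.6134

Linearized form: ln v = k·ln t + ln C. From the 5 transformed points,
Σln t = 5.1240, Σ(ln t)² = 7.3958, Σln v = 14.4224, Σln t·ln v = 18.8063.
Equations: 7.3958·k + 5.1240·ln C = 18.8063;  5.1240·k + 5·ln C = 14.4224.
Slope k = (n·Σln t·ln v − Σln t·Σln v)/(n·Σ(ln t)² − (Σln t)²) = (5·18.8063 − 5.1240·14.4224)/10.7239 = 1.87729; ln C = (Σln v − k·Σln t)/n = 0.96064, so C = exp(0.96064) = 2.61338.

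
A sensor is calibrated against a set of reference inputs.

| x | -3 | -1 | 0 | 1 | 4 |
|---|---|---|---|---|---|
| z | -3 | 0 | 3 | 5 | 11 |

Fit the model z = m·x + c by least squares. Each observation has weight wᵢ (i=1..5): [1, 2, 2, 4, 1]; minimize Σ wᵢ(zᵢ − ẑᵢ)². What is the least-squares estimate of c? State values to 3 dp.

c = 2.774

From the data, Σwᵢ·x·x = 31, Σwᵢ·x = 3, Σwᵢ·1 = 10.
Right-hand side: Σwᵢ·x·z = 73, Σwᵢ·z = 34.
MᵀWM·[m, c]ᵀ = MᵀWz becomes [[31, 3]; [3, 10]]·[m, c]ᵀ = [73, 34]ᵀ.
Determinant 31·10 − 3² = 301.
m = (73·10 − 3·34)/301 = 628/301; c = (31·34 − 3·73)/301 = 835/301.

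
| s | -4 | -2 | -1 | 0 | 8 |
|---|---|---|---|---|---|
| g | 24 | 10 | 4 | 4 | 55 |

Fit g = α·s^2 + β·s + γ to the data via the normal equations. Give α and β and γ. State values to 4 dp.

α = 0.9747, β = -1.3056, γ = 3.0916

With design matrix M, MᵀM = [[4369, 439, 85]; [439, 85, 1]; [85, 1, 5]] and Mᵀg = [3948, 320, 97]ᵀ.
Solving the 3×3 system (Gaussian elimination) gives α = 170255/174678, β = -228059/174678, γ = 90005/29113.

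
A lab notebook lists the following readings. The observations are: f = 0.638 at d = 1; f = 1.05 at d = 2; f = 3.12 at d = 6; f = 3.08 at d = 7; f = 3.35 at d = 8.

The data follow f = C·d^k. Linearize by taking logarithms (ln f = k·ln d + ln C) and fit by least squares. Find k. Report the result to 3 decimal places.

k = 0.835

With ln fᵢ as the transformed response and ln dᵢ as the regressor:
Σln d = 6.5103, Σ(ln d)² = 11.8015, Σln f = 3.0711, Σln d·ln f = 6.7755.
Equations: 11.8015·k + 6.5103·ln C = 6.7755;  6.5103·k + 5·ln C = 3.0711.
Δ = 11.8015·5 − (6.5103)² = 16.6240; k = (6.7755·5 − 6.5103·3.0711)/16.6240 = 0.83517, ln C = (11.8015·3.0711 − 6.5103·6.7755)/16.6240 = -0.47322.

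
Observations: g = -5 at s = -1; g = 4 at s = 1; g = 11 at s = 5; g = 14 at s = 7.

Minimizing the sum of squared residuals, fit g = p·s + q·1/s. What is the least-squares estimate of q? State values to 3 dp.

From the data, Σs·s = 76, Σs·1/s = 4, Σ1/s·1/s = 2524/1225.
And Σs·g = 162, Σ1/s·g = 66/5.
Normal equations: [[76, 4]; [4, 2524/1225]]·[p, q]ᵀ = [162, 66/5]ᵀ.
det = 76·(2524/1225) − 4² = 172224/1225.
p = (162·(2524/1225) − 4·(66/5))/(172224/1225) = 7171/3588; q = (76·(66/5) − 4·162)/(172224/1225) = 9065/3588.

q = 2.526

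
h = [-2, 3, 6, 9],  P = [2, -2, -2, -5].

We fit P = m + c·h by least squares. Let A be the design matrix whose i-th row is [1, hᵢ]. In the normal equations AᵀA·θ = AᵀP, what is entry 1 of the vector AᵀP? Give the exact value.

-7

Entry 1 ↔ basis 1, so (AᵀP)_{1} = Σᵢ Pᵢ = (1)·(2) + (1)·(-2) + (1)·(-2) + (1)·(-5) = -7.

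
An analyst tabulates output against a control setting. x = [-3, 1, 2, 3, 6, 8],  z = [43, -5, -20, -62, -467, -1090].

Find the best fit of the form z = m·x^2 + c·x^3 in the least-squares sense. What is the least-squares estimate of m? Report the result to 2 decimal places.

m = -1.03

The normal system MᵀM·[m, c]ᵀ = Mᵀz is [[5571, 40577]; [40577, 310323]]·[m, c]ᵀ = [-86828, -661952]ᵀ.
Δ = 5571·310323 − 40577² = 82316504.
m = ((-86828)·310323 − 40577·(-661952))/82316504 = -21174785/20579126; c = (5571·(-661952) − 40577·(-86828))/82316504 = -41128709/20579126.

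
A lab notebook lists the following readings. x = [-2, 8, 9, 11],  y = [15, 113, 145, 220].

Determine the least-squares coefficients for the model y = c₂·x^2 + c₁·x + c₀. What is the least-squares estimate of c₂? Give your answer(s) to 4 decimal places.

The normal equations are: 25314·c₂ + 2564·c₁ + 270·c₀ = 45657;  2564·c₂ + 270·c₁ + 26·c₀ = 4599;  270·c₂ + 26·c₁ + 4·c₀ = 493.
Solving the 3×3 system (Gaussian elimination) gives c₂ = 122179/61508, c₁ = -129405/61508, c₀ = 174911/61508.

c₂ = 1.9864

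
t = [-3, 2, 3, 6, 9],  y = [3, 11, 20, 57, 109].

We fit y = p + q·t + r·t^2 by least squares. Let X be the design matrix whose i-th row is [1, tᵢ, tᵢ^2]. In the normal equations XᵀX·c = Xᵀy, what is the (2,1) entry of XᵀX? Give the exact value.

Row 2 ↔ basis t, column 1 ↔ basis 1, so (XᵀX)_{2,1} = Σᵢ t = (-3)·(1) + (2)·(1) + (3)·(1) + (6)·(1) + (9)·(1) = 17.

17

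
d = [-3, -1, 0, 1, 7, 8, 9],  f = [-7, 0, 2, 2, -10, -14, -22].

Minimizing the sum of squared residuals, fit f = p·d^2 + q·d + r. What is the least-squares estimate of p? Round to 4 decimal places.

p = -0.4513

Compute the Gram sums: Σd^2·d^2 = 13141, Σd^2·d = 1557, Σd^2 = 205, Σd·d = 205, Σd = 21, Σ1 = 7.
And Σd^2·f = -3229, Σd·f = -357, Σf = -49.
Solving the 3×3 system (Gaussian elimination) gives p = -8302/18397, q = 27867/18397, r = 30750/18397.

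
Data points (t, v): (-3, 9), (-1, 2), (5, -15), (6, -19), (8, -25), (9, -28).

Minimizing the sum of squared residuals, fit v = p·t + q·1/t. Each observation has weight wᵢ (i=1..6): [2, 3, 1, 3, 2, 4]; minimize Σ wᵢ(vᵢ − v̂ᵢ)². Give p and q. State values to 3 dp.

p = -3.139, q = 1.134

Entries of MᵀWM: Σwᵢ·t·t = 606, Σwᵢ·t·1/t = 15, Σwᵢ·1/t·1/t = 222017/64800.
Moment sums: Σwᵢ·t·v = -1885, Σwᵢ·1/t·v = -1555/36.
MᵀWM·[p, q]ᵀ = MᵀWv becomes [[606, 15]; [15, 222017/64800]]·[p, q]ᵀ = [-1885, -1555/36]ᵀ.
Eliminating q: (222017/64800)·(row 1) − 15·(row 2) gives (19993717/10800)·p = (222017/64800)·(-1885) − 15·(-1555/36) = -75303409/12960, so p = -376517045/119962302.
Then q = ((-1555/36) − 15·(-376517045/119962302))/(222017/64800) = 22671000/19993717.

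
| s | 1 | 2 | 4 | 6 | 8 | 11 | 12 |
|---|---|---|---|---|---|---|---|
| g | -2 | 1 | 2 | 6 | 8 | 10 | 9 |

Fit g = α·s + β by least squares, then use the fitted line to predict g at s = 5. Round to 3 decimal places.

ĝ = 3.538

With design matrix X, XᵀX = [[386, 44]; [44, 7]] and Xᵀg = [326, 34]ᵀ.
det = 386·7 − 44² = 766.
α = (326·7 − 44·34)/766 = 393/383; β = (386·34 − 44·326)/766 = -610/383.
At s = 5: ĝ = (393/383)·(5) + (-610/383)·(1) = 1355/383.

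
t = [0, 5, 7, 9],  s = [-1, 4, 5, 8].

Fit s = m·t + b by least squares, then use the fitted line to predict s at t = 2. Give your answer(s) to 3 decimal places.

ŝ = 0.877

Compute the Gram sums: Σt·t = 155, Σt = 21, Σ1 = 4.
For Mᵀs: Σt·s = 127, Σs = 16.
So MᵀM·[m, b]ᵀ = Mᵀs: [[155, 21]; [21, 4]]·[m, b]ᵀ = [127, 16]ᵀ.
det = 155·4 − 21² = 179.
m = (127·4 − 21·16)/179 = 172/179; b = (155·16 − 21·127)/179 = -187/179.
At t = 2: ŝ = (172/179)·(2) + (-187/179)·(1) = 157/179.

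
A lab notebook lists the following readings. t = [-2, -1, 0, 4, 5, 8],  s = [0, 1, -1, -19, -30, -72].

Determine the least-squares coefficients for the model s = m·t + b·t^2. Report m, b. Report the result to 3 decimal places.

m = -1.316, b = -0.951

XᵀX·[m, b]ᵀ = Xᵀs reads: 110·m + 692·b = -803;  692·m + 4994·b = -5661.
Determinant 110·4994 − 692² = 70476.
m = ((-803)·4994 − 692·(-5661))/70476 = -46385/35238; b = (110·(-5661) − 692·(-803))/70476 = -33517/35238.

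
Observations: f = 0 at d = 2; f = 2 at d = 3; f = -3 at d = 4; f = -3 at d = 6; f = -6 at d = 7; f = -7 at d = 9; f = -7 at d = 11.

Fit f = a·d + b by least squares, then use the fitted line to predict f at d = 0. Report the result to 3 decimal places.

The normal system AᵀA·[a, b]ᵀ = Aᵀf is [[316, 42]; [42, 7]]·[a, b]ᵀ = [-206, -24]ᵀ.
Determinant 316·7 − 42² = 448.
a = ((-206)·7 − 42·(-24))/448 = -31/32; b = (316·(-24) − 42·(-206))/448 = 267/112.
At d = 0: f̂ = (-31/32)·(0) + (267/112)·(1) = 267/112.

f̂ = 2.384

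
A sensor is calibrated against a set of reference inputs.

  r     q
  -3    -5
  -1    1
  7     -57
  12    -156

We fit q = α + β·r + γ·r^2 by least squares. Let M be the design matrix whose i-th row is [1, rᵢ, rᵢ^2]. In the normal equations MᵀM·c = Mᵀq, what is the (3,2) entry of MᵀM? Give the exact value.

2043

Row 3 ↔ basis r^2, column 2 ↔ basis r, so (MᵀM)_{3,2} = Σᵢ (r^2)·(r) = (9)·(-3) + (1)·(-1) + (49)·(7) + (144)·(12) = 2043.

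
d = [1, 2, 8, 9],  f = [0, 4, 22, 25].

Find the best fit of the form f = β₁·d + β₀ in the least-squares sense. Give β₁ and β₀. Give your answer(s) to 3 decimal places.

Sums needed: Σd·d = 150, Σd = 20, Σ1 = 4.
Right-hand side: Σd·f = 409, Σf = 51.
XᵀX·[β₁, β₀]ᵀ = Xᵀf becomes [[150, 20]; [20, 4]]·[β₁, β₀]ᵀ = [409, 51]ᵀ.
Eliminating β₀: 4·(row 1) − 20·(row 2) gives 200·β₁ = 4·409 − 20·51 = 616, so β₁ = 77/25.
Then β₀ = (51 − 20·(77/25))/4 = -53/20.

β₁ = 3.080, β₀ = -2.650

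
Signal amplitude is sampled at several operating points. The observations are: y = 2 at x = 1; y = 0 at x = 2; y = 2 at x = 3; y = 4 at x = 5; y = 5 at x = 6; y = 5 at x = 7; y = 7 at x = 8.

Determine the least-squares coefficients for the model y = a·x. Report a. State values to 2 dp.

a = 0.79

The normal equations are: 188·a = 149.
Hence a = 149 / 188 ≈ 0.792553.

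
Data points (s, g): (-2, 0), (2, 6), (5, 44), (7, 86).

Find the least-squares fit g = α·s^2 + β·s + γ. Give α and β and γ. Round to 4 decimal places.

With design matrix X, XᵀX = [[3058, 468, 82]; [468, 82, 12]; [82, 12, 4]] and Xᵀg = [5338, 834, 136]ᵀ.
Inverting the 3×3 Gram matrix, [α, β, γ]ᵀ = [3788/2343, 1139/781, -8243/2343]ᵀ.

α = 1.6167, β = 1.4584, γ = -3.5181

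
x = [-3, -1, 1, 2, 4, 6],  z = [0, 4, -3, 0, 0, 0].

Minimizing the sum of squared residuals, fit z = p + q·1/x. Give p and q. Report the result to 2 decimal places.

p = 0.45, q = -2.96

Forming MᵀM = [[6, 7/12]; [7/12, 353/144]] and Mᵀz = [1, -7]ᵀ gives MᵀM·[p, q]ᵀ = Mᵀz.
Eliminating q: (353/144)·(row 1) − (7/12)·(row 2) gives (2069/144)·p = (353/144)·1 − (7/12)·(-7) = 941/144, so p = 941/2069.
Then q = ((-7) − (7/12)·(941/2069))/(353/144) = -6132/2069.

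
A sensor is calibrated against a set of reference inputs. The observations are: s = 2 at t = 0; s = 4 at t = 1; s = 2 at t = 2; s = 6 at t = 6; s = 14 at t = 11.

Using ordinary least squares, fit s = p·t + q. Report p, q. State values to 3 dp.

Entries of MᵀM: Σt·t = 162, Σt = 20, Σ1 = 5.
For Mᵀs: Σt·s = 198, Σs = 28.
So MᵀM·[p, q]ᵀ = Mᵀs: [[162, 20]; [20, 5]]·[p, q]ᵀ = [198, 28]ᵀ.
Δ = 162·5 − 20² = 410.
p = (198·5 − 20·28)/410 = 43/41; q = (162·28 − 20·198)/410 = 288/205.

p = 1.049, q = 1.405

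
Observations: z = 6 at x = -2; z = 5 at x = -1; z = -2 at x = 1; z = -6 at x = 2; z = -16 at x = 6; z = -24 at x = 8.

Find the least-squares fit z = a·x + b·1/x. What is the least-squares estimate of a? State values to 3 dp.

a = -2.869

Normal-equation sums: Σx·x = 110, Σx·1/x = 6, Σ1/x·1/x = 1465/576.
Right-hand side: Σx·z = -319, Σ1/x·z = -56/3.
Normal equations: [[110, 6]; [6, 1465/576]]·[a, b]ᵀ = [-319, -56/3]ᵀ.
Determinant 110·(1465/576) − 6² = 70207/288.
a = ((-319)·(1465/576) − 6·(-56/3))/(70207/288) = -402823/140414; b = (110·(-56/3) − 6·(-319))/(70207/288) = -40128/70207.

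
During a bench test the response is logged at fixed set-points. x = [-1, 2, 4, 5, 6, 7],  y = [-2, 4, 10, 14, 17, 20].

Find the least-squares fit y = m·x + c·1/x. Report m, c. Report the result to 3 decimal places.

Sums needed: Σx·x = 131, Σx·1/x = 6, Σ1/x·1/x = 247081/176400.
For Aᵀy: Σx·y = 362, Σ1/x·y = 1574/105.
Determinant 131·(247081/176400) − 6² = 26017211/176400.
m = (362·(247081/176400) − 6·(1574/105))/(26017211/176400) = 73577402/26017211; c = (131·(1574/105) − 6·362)/(26017211/176400) = -36734880/26017211.

m = 2.828, c = -1.412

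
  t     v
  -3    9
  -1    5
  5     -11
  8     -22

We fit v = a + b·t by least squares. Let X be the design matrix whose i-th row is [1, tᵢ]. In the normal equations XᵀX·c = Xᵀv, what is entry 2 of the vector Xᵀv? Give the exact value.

-263

Entry 2 ↔ basis t, so (Xᵀv)_{2} = Σᵢ (t)·vᵢ = (-3)·(9) + (-1)·(5) + (5)·(-11) + (8)·(-22) = -263.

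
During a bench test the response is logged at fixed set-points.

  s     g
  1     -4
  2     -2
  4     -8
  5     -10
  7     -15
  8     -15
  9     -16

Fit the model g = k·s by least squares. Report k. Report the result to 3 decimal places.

Forming XᵀX = [[240]] and Xᵀg = [-459]ᵀ gives XᵀX·[k]ᵀ = Xᵀg.
Hence k = -459 / 240 ≈ -1.9125.

k = -1.913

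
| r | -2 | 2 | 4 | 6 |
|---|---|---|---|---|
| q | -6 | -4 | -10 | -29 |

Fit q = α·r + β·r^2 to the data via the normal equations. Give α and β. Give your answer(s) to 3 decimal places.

With design matrix A, AᵀA = [[60, 280]; [280, 1584]] and Aᵀq = [-210, -1244]ᵀ.
det = 60·1584 − 280² = 16640.
α = ((-210)·1584 − 280·(-1244))/16640 = 49/52; β = (60·(-1244) − 280·(-210))/16640 = -99/104.

α = 0.942, β = -0.952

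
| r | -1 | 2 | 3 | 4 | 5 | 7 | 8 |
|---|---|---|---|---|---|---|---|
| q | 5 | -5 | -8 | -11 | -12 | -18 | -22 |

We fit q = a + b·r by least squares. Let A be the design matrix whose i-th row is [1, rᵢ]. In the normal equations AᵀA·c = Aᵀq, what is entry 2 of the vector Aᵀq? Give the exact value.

Entry 2 ↔ basis r, so (Aᵀq)_{2} = Σᵢ (r)·qᵢ = (-1)·(5) + (2)·(-5) + (3)·(-8) + (4)·(-11) + (5)·(-12) + (7)·(-18) + (8)·(-22) = -445.

-445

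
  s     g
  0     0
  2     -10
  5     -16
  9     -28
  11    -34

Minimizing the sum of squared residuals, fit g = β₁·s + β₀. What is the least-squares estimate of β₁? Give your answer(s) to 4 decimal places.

β₁ = -2.9437

XᵀX·[β₁, β₀]ᵀ = Xᵀg reads: 231·β₁ + 27·β₀ = -726;  27·β₁ + 5·β₀ = -88.
Eliminating β₀: 5·(row 1) − 27·(row 2) gives 426·β₁ = 5·(-726) − 27·(-88) = -1254, so β₁ = -209/71.
Then β₀ = ((-88) − 27·(-209/71))/5 = -121/71.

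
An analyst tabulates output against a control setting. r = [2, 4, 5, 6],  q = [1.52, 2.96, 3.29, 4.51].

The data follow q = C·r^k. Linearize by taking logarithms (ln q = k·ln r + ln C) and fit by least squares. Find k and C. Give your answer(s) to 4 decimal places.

Taking logs, ln q = k·ln r + ln C, so regress ln q on ln r.
Over the data: Σln r = 5.4806, Σ(ln r)² = 8.2030, Σln q = 4.2011, Σln r·ln q = 6.4102.
Normal system: [[8.2030, 5.4806]; [5.4806, 4]]·[k, ln C]ᵀ = [6.4102, 4.2011]ᵀ.
Solving (det = 2.7744): k = 0.94296, ln C = -0.24174, so C = exp(-0.24174) = 0.78526.

k = 0.9430, C = 0.7853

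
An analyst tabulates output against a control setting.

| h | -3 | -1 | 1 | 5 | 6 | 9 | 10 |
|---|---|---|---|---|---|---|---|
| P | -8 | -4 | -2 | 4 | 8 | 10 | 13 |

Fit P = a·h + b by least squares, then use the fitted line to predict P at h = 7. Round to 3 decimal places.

P̂ = 7.919

Forming MᵀM = [[253, 27]; [27, 7]] and MᵀP = [314, 21]ᵀ gives MᵀM·[a, b]ᵀ = MᵀP.
Eliminating b: 7·(row 1) − 27·(row 2) gives 1042·a = 7·314 − 27·21 = 1631, so a = 1631/1042.
Then b = (21 − 27·(1631/1042))/7 = -3165/1042.
At h = 7: P̂ = (1631/1042)·(7) + (-3165/1042)·(1) = 4126/521.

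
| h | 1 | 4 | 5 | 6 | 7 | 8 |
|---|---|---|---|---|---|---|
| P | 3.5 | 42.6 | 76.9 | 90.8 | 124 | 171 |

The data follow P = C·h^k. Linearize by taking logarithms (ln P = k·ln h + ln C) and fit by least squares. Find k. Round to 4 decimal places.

With ln Pᵢ as the transformed response and ln hᵢ as the regressor:
XᵀX = [[15.8331, 8.8128]; [8.8128, 6]], rhs = [40.3402, 23.8177]ᵀ  (here Σln h = 8.8128, Σ(ln h)² = 15.8331, Σln P = 23.8177, Σln h·ln P = 40.3402).
Solving (det = 17.3327): k = 1.85427, ln C = 1.24606.

k = 1.8543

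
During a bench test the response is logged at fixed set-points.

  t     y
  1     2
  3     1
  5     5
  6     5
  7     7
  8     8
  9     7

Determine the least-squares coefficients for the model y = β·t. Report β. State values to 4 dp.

Setting ∂/∂β … = 0 gives: 265·β = 236.
(Σt·t = 265, Σt·y = 236.)
β = 236/265 = 0.890566.

β = 0.8906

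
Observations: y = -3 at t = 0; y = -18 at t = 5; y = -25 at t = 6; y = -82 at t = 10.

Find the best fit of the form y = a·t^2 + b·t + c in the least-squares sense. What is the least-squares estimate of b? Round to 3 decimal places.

b = 2.283

Setting ∂/∂a … = 0 gives: 11921·a + 1341·b + 161·c = -9550;  1341·a + 161·b + 21·c = -1060;  161·a + 21·b + 4·c = -128.
(Σt^2·t^2 = 11921, Σt^2·t = 1341, Σt^2 = 161, Σt·t = 161, Σt = 21, Σ1 = 4, Σt^2·y = -9550, Σt·y = -1060, Σy = -128.)
Inverting the 3×3 Gram matrix, [a, b, c]ᵀ = [-12339/12140, 27719/12140, -1868/607]ᵀ.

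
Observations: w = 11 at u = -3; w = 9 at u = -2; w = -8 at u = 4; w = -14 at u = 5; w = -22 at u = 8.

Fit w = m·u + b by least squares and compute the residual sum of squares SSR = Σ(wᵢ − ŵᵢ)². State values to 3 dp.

SSR = 5.038

Forming MᵀM = [[118, 12]; [12, 5]] and Mᵀw = [-329, -24]ᵀ gives MᵀM·[m, b]ᵀ = Mᵀw.
det = 118·5 − 12² = 446.
m = ((-329)·5 − 12·(-24))/446 = -1357/446; b = (118·(-24) − 12·(-329))/446 = 558/223.
Residuals: -281/446, 92/223, 372/223, -575/446, -36/223; SSR = 2247/446.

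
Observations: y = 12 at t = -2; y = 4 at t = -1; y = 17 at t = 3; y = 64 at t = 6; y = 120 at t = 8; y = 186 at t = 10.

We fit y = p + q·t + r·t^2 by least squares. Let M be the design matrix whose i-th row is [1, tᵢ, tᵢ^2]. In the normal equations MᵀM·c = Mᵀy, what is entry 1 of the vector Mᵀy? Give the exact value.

Entry 1 ↔ basis 1, so (Mᵀy)_{1} = Σᵢ yᵢ = (1)·(12) + (1)·(4) + (1)·(17) + (1)·(64) + (1)·(120) + (1)·(186) = 403.

403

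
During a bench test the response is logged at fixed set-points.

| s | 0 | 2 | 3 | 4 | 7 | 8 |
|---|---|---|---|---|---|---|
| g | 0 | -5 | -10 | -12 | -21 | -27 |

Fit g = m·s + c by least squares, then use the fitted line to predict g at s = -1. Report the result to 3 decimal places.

Entries of AᵀA: Σs·s = 142, Σs = 24, Σ1 = 6.
Moment sums: Σs·g = -451, Σg = -75.
So AᵀA·[m, c]ᵀ = Aᵀg: [[142, 24]; [24, 6]]·[m, c]ᵀ = [-451, -75]ᵀ.
det = 142·6 − 24² = 276.
m = ((-451)·6 − 24·(-75))/276 = -151/46; c = (142·(-75) − 24·(-451))/276 = 29/46.
At s = -1: ĝ = (-151/46)·(-1) + (29/46)·(1) = 90/23.

ĝ = 3.913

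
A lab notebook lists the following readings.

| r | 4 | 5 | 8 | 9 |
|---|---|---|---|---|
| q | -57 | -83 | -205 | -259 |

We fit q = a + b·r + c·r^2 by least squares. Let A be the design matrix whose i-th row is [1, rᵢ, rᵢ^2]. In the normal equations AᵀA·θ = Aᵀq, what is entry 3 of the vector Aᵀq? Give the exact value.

Entry 3 ↔ basis r^2, so (Aᵀq)_{3} = Σᵢ (r^2)·qᵢ = (16)·(-57) + (25)·(-83) + (64)·(-205) + (81)·(-259) = -37086.

-37086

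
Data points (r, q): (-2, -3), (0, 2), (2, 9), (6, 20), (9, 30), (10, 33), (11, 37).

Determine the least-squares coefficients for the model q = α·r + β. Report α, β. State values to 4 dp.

Normal-equation sums: Σr·r = 346, Σr = 36, Σ1 = 7.
And Σr·q = 1151, Σq = 128.
Normal equations: [[346, 36]; [36, 7]]·[α, β]ᵀ = [1151, 128]ᵀ.
Eliminating β: 7·(row 1) − 36·(row 2) gives 1126·α = 7·1151 − 36·128 = 3449, so α = 3449/1126.
Then β = (128 − 36·(3449/1126))/7 = 1426/563.

α = 3.0631, β = 2.5329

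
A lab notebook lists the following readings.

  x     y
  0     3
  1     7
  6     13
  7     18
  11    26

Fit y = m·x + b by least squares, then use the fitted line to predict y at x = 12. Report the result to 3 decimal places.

ŷ = 27.229

From the data, Σx·x = 207, Σx = 25, Σ1 = 5.
Moment sums: Σx·y = 497, Σy = 67.
So AᵀA·[m, b]ᵀ = Aᵀy: [[207, 25]; [25, 5]]·[m, b]ᵀ = [497, 67]ᵀ.
Determinant 207·5 − 25² = 410.
m = (497·5 − 25·67)/410 = 81/41; b = (207·67 − 25·497)/410 = 722/205.
At x = 12: ŷ = (81/41)·(12) + (722/205)·(1) = 5582/205.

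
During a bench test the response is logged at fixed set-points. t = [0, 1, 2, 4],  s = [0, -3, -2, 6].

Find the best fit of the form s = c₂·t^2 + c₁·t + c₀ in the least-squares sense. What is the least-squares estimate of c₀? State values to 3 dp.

c₀ = -0.164

Setting ∂/∂c₂ … = 0 gives: 273·c₂ + 73·c₁ + 21·c₀ = 85;  73·c₂ + 21·c₁ + 7·c₀ = 17;  21·c₂ + 7·c₁ + 4·c₀ = 1.
(Σt^2·t^2 = 273, Σt^2·t = 73, Σt^2 = 21, Σt·t = 21, Σt = 7, Σ1 = 4, Σt^2·s = 85, Σt·s = 17, Σs = 1.)
Inverting the 3×3 Gram matrix, [c₂, c₁, c₀]ᵀ = [29/22, -409/110, -9/55]ᵀ.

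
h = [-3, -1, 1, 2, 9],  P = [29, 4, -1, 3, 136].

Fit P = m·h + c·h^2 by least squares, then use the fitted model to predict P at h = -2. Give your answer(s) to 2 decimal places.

Normal-equation sums: Σh·h = 96, Σh·h^2 = 710, Σh^2·h^2 = 6660.
For XᵀP: Σh·P = 1138, Σh^2·P = 11292.
So XᵀX·[m, c]ᵀ = XᵀP: [[96, 710]; [710, 6660]]·[m, c]ᵀ = [1138, 11292]ᵀ.
Determinant 96·6660 − 710² = 135260.
m = (1138·6660 − 710·11292)/135260 = -21912/6763; c = (96·11292 − 710·1138)/135260 = 69013/33815.
At h = -2: P̂ = (-21912/6763)·(-2) + (69013/33815)·(4) = 495172/33815.

P̂ = 14.64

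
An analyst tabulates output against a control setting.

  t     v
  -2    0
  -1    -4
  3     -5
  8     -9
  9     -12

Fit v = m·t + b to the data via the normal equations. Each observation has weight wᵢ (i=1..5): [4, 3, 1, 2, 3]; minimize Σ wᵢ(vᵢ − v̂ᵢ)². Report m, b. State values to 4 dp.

Forming XᵀWX = [[399, 35]; [35, 13]] and XᵀWv = [-471, -71]ᵀ gives XᵀWX·[m, b]ᵀ = XᵀWv.
Δ = 399·13 − 35² = 3962.
m = ((-471)·13 − 35·(-71))/3962 = -1819/1981; b = (399·(-71) − 35·(-471))/3962 = -846/283.

m = -0.9182, b = -2.9894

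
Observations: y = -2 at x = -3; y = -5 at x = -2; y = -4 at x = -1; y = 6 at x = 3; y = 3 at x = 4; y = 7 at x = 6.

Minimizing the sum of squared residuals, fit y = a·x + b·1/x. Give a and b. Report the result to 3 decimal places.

a = 0.952, b = 3.440

The normal system AᵀA·[a, b]ᵀ = Aᵀy is [[75, 6]; [6, 25/16]]·[a, b]ᵀ = [92, 133/12]ᵀ.
det = 75·(25/16) − 6² = 1299/16.
a = (92·(25/16) − 6·(133/12))/(1299/16) = 412/433; b = (75·(133/12) − 6·92)/(1299/16) = 4468/1299.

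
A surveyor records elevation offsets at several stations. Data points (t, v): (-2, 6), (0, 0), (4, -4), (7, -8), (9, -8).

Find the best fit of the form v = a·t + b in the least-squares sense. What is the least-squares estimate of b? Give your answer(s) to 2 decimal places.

b = 1.66

With design matrix A, AᵀA = [[150, 18]; [18, 5]] and Aᵀv = [-156, -14]ᵀ.
Determinant 150·5 − 18² = 426.
a = ((-156)·5 − 18·(-14))/426 = -88/71; b = (150·(-14) − 18·(-156))/426 = 118/71.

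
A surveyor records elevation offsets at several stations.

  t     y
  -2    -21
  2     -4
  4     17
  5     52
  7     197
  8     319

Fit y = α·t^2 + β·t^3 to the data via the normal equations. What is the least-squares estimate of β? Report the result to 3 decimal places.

β = 0.981

With design matrix X, XᵀX = [[7410, 53724]; [53724, 399642]] and Xᵀy = [31541, 238623]ᵀ.
det = 7410·399642 − 53724² = 75079044.
α = (31541·399642 − 53724·238623)/75079044 = -35778955/12513174; β = (7410·238623 − 53724·31541)/75079044 = 12281291/12513174.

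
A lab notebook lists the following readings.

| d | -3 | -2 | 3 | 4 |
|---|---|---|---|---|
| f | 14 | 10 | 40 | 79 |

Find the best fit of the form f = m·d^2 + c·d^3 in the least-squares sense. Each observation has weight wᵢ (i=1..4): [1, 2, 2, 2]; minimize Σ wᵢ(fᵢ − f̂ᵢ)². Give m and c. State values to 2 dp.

Entries of AᵀWA: Σwᵢ·d^2·d^2 = 787, Σwᵢ·d^2·d^3 = 2227, Σwᵢ·d^3·d^3 = 10507.
Moment sums: Σwᵢ·d^2·f = 3454, Σwᵢ·d^3·f = 11734.
det = 787·10507 − 2227² = 3309480.
m = (3454·10507 − 2227·11734)/3309480 = 28221/9193; c = (787·11734 − 2227·3454)/3309480 = 4285/9193.

m = 3.07, c = 0.47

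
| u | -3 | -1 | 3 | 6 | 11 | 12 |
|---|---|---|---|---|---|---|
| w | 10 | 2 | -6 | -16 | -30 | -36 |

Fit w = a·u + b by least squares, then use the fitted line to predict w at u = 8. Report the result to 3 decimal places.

Normal-equation sums: Σu·u = 320, Σu = 28, Σ1 = 6.
Moment sums: Σu·w = -908, Σw = -76.
det = 320·6 − 28² = 1136.
a = ((-908)·6 − 28·(-76))/1136 = -415/142; b = (320·(-76) − 28·(-908))/1136 = 69/71.
At u = 8: ŵ = (-415/142)·(8) + (69/71)·(1) = -1591/71.

ŵ = -22.408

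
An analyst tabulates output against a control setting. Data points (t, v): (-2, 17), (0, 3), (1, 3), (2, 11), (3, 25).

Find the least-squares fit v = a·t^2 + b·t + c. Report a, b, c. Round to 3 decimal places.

Forming MᵀM = [[114, 28, 18]; [28, 18, 4]; [18, 4, 5]] and Mᵀv = [340, 66, 59]ᵀ gives MᵀM·[a, b, c]ᵀ = Mᵀv.
Solving the 3×3 system (Gaussian elimination) gives a = 2041/679, b = -1013/679, c = 1475/679.

a = 3.006, b = -1.492, c = 2.172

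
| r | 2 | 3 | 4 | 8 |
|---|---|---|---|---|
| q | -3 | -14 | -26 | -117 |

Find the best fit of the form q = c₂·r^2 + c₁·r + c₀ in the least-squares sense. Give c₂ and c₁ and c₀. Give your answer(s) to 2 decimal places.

c₂ = -1.84, c₁ = -0.58, c₀ = 5.13

Entries of XᵀX: Σr^2·r^2 = 4449, Σr^2·r = 611, Σr^2 = 93, Σr·r = 93, Σr = 17, Σ1 = 4.
For Xᵀq: Σr^2·q = -8042, Σr·q = -1088, Σq = -160.
Row-reducing yields c₂ = -301/164, c₁ = -95/164, c₀ = 421/82.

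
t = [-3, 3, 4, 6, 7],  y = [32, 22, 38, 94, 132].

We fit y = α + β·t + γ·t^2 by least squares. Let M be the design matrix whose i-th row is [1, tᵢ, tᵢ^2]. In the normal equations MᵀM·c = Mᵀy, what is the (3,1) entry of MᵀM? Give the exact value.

Row 3 ↔ basis t^2, column 1 ↔ basis 1, so (MᵀM)_{3,1} = Σᵢ t^2 = (9)·(1) + (9)·(1) + (16)·(1) + (36)·(1) + (49)·(1) = 119.

119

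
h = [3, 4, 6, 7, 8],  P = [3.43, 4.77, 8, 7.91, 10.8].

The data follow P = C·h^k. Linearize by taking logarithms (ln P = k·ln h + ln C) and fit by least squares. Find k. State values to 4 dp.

k = 1.1127

Let Y = ln P. Fitting Y = k·ln h + ln C by least squares:
Σln h = 8.3020, Σ(ln h)² = 14.4498, Σln P = 9.3220, Σln h·ln P = 16.2184.
Equations: 14.4498·k + 8.3020·ln C = 16.2184;  8.3020·k + 5·ln C = 9.3220.
Slope k = (n·Σln h·ln P − Σln h·Σln P)/(n·Σ(ln h)² − (Σln h)²) = (5·16.2184 − 8.3020·9.3220)/3.3255 = 1.11266; ln C = (Σln P − k·Σln h)/n = 0.01694.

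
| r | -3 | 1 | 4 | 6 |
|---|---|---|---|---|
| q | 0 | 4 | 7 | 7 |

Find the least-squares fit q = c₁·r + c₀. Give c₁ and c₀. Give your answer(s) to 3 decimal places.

c₁ = 0.826, c₀ = 2.848

The normal system MᵀM·[c₁, c₀]ᵀ = Mᵀq is [[62, 8]; [8, 4]]·[c₁, c₀]ᵀ = [74, 18]ᵀ.
Δ = 62·4 − 8² = 184.
c₁ = (74·4 − 8·18)/184 = 19/23; c₀ = (62·18 − 8·74)/184 = 131/46.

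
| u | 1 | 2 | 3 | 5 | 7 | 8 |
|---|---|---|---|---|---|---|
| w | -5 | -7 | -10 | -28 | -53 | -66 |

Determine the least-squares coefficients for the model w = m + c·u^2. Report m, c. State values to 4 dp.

m = -2.8835, c = -0.9980

The normal system AᵀA·[m, c]ᵀ = Aᵀw is [[6, 152]; [152, 7220]]·[m, c]ᵀ = [-169, -7644]ᵀ.
det = 6·7220 − 152² = 20216.
m = ((-169)·7220 − 152·(-7644))/20216 = -767/266; c = (6·(-7644) − 152·(-169))/20216 = -2522/2527.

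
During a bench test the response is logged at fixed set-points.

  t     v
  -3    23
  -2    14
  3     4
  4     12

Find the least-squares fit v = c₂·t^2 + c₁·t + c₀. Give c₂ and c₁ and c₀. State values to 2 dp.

Setting ∂/∂c₂ … = 0 gives: 434·c₂ + 56·c₁ + 38·c₀ = 491;  56·c₂ + 38·c₁ + 2·c₀ = -37;  38·c₂ + 2·c₁ + 4·c₀ = 53.
Solving the 3×3 system (Gaussian elimination) gives c₂ = 17/12, c₁ = -1391/444, c₀ = 201/148.

c₂ = 1.42, c₁ = -3.13, c₀ = 1.36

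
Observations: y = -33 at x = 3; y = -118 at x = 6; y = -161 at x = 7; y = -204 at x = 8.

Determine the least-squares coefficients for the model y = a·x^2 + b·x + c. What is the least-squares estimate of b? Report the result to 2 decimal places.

The normal system AᵀA·[a, b, c]ᵀ = Aᵀy is [[7874, 1098, 158]; [1098, 158, 24]; [158, 24, 4]]·[a, b, c]ᵀ = [-25490, -3566, -516]ᵀ.
Inverting the 3×3 Gram matrix, [a, b, c]ᵀ = [-506/181, -655/181, 568/181]ᵀ.

b = -3.62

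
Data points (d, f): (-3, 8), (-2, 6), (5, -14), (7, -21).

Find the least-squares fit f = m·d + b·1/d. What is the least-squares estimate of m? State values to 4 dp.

Compute the Gram sums: Σd·d = 87, Σd·1/d = 4, Σ1/d·1/d = 18589/44100.
Moment sums: Σd·f = -253, Σ1/d·f = -172/15.
AᵀA·[m, b]ᵀ = Aᵀf becomes [[87, 4]; [4, 18589/44100]]·[m, b]ᵀ = [-253, -172/15]ᵀ.
Δ = 87·(18589/44100) − 4² = 303881/14700.
m = ((-253)·(18589/44100) − 4·(-172/15))/(303881/14700) = -2680297/911643; b = (87·(-172/15) − 4·(-253))/(303881/14700) = 211680/303881.

m = -2.9401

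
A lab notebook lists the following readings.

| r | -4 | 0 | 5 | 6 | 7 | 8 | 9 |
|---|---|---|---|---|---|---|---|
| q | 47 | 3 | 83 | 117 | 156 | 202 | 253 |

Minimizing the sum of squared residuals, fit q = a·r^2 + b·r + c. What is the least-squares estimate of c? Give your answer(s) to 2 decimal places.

c = 3.44

From the data, Σr^2·r^2 = 15235, Σr^2·r = 1861, Σr^2 = 271, Σr·r = 271, Σr = 31, Σ1 = 7.
Right-hand side: Σr^2·q = 48104, Σr·q = 5914, Σq = 861.
AᵀA·[a, b, c]ᵀ = Aᵀq becomes [[15235, 1861, 271]; [1861, 271, 31]; [271, 31, 7]]·[a, b, c]ᵀ = [48104, 5914, 861]ᵀ.
Inverting the 3×3 Gram matrix, [a, b, c]ᵀ = [76045/25606, 238493/230454, 56672/16461]ᵀ.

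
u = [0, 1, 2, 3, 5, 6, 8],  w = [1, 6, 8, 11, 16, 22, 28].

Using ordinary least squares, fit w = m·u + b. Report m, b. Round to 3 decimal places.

From the data, Σu·u = 139, Σu = 25, Σ1 = 7.
Moment sums: Σu·w = 491, Σw = 92.
So MᵀM·[m, b]ᵀ = Mᵀw: [[139, 25]; [25, 7]]·[m, b]ᵀ = [491, 92]ᵀ.
Δ = 139·7 − 25² = 348.
m = (491·7 − 25·92)/348 = 379/116; b = (139·92 − 25·491)/348 = 171/116.

m = 3.267, b = 1.474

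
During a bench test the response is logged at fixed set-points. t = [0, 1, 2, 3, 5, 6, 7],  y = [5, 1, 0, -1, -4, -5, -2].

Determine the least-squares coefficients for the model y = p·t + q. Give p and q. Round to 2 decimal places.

Forming AᵀA = [[124, 24]; [24, 7]] and Aᵀy = [-66, -6]ᵀ gives AᵀA·[p, q]ᵀ = Aᵀy.
Δ = 124·7 − 24² = 292.
p = ((-66)·7 − 24·(-6))/292 = -159/146; q = (124·(-6) − 24·(-66))/292 = 210/73.

p = -1.09, q = 2.88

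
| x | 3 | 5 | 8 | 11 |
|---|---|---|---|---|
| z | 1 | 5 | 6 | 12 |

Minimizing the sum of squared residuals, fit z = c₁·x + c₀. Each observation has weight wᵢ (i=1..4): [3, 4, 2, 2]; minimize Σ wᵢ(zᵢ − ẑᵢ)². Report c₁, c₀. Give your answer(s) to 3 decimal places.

Entries of AᵀWA: Σwᵢ·x·x = 497, Σwᵢ·x = 67, Σwᵢ·1 = 11.
For AᵀWz: Σwᵢ·x·z = 469, Σwᵢ·z = 59.
AᵀWA·[c₁, c₀]ᵀ = AᵀWz becomes [[497, 67]; [67, 11]]·[c₁, c₀]ᵀ = [469, 59]ᵀ.
Determinant 497·11 − 67² = 978.
c₁ = (469·11 − 67·59)/978 = 201/163; c₀ = (497·59 − 67·469)/978 = -350/163.

c₁ = 1.233, c₀ = -2.147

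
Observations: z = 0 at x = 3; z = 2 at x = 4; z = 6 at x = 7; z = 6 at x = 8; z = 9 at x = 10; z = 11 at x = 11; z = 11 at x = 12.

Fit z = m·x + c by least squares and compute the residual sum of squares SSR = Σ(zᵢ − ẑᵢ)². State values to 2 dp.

SSR = 1.84

Setting ∂/∂m … = 0 gives: 503·m + 55·c = 441;  55·m + 7·c = 45.
(Σx·x = 503, Σx = 55, Σ1 = 7, Σx·z = 441, Σz = 45.)
det = 503·7 − 55² = 496.
m = (441·7 − 55·45)/496 = 153/124; c = (503·45 − 55·441)/496 = -405/124.
Residuals: -27/62, 41/124, 39/62, -75/124, -9/124, 43/62, -67/124; SSR = 57/31.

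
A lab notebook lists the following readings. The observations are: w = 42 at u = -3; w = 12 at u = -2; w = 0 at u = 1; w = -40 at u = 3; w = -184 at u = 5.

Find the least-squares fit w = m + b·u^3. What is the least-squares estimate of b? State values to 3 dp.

The normal equations are: 5·m + 118·b = -170;  118·m + 17148·b = -25310.
Eliminating b: 17148·(row 1) − 118·(row 2) gives 71816·m = 17148·(-170) − 118·(-25310) = 71420, so m = 17855/17954.
Then b = ((-25310) − 118·(17855/17954))/17148 = -53245/35908.

b = -1.483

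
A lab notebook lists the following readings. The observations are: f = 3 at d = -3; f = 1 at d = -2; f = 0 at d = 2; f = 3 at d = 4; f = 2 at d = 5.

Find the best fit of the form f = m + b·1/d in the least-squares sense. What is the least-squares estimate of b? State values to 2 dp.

The normal system XᵀX·[m, b]ᵀ = Xᵀf is [[5, 7/60]; [7/60, 2569/3600]]·[m, b]ᵀ = [9, -7/20]ᵀ.
Determinant 5·(2569/3600) − (7/60)² = 3199/900.
m = (9·(2569/3600) − (7/60)·(-7/20))/(3199/900) = 831/457; b = (5·(-7/20) − (7/60)·9)/(3199/900) = -360/457.

b = -0.79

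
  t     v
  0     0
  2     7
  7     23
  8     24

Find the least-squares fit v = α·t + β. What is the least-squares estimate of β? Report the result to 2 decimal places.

β = 0.44

Sums needed: Σt·t = 117, Σt = 17, Σ1 = 4.
And Σt·v = 367, Σv = 54.
AᵀA·[α, β]ᵀ = Aᵀv becomes [[117, 17]; [17, 4]]·[α, β]ᵀ = [367, 54]ᵀ.
Δ = 117·4 − 17² = 179.
α = (367·4 − 17·54)/179 = 550/179; β = (117·54 − 17·367)/179 = 79/179.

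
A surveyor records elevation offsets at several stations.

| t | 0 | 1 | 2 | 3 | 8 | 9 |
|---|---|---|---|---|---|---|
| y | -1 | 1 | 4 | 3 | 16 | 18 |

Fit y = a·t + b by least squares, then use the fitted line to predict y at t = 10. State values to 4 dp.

ŷ = 19.9647

XᵀX·[a, b]ᵀ = Xᵀy reads: 159·a + 23·b = 308;  23·a + 6·b = 41.
Δ = 159·6 − 23² = 425.
a = (308·6 − 23·41)/425 = 181/85; b = (159·41 − 23·308)/425 = -113/85.
At t = 10: ŷ = (181/85)·(10) + (-113/85)·(1) = 1697/85.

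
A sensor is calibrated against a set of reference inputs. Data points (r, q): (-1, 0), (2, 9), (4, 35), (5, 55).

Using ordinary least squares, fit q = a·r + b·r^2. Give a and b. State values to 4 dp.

a = 0.8707, b = 2.0048

Sums needed: Σr·r = 46, Σr·r^2 = 196, Σr^2·r^2 = 898.
For Mᵀq: Σr·q = 433, Σr^2·q = 1971.
So MᵀM·[a, b]ᵀ = Mᵀq: [[46, 196]; [196, 898]]·[a, b]ᵀ = [433, 1971]ᵀ.
det = 46·898 − 196² = 2892.
a = (433·898 − 196·1971)/2892 = 1259/1446; b = (46·1971 − 196·433)/2892 = 2899/1446.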